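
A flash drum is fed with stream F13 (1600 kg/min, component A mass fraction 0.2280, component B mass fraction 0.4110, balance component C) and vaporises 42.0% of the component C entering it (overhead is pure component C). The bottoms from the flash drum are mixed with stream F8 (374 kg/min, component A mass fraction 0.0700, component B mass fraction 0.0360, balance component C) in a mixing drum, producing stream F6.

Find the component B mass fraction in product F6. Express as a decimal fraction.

Vapour removed = 0.420×0.361×1600 = 242.59 kg/min; concentrate = 1357.4 kg/min.
component B reaching the mixer = 657.6 (from concentrate) + 374×0.036 = 671.06 kg/min.
Product flow = 1357.4 + 374 = 1731.4 kg/min; component B fraction = 0.3876.

0.3876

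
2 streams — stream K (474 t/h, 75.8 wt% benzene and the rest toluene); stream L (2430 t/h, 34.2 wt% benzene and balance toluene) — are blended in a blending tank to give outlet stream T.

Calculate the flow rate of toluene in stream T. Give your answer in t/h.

toluene out = toluene in = 474×0.242 + 2430×0.658 = 1713.6 t/h.

1714 t/h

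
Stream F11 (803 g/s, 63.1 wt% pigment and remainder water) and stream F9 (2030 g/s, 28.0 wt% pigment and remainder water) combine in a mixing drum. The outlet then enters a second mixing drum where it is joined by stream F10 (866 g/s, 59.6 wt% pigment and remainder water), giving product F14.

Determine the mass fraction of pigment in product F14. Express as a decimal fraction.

0.430

Overall, product flow = 3699 g/s.
pigment in = 803×0.631 + 2030×0.280 + 866×0.596 = 1591.2 g/s.
pigment fraction in F14 = 0.430.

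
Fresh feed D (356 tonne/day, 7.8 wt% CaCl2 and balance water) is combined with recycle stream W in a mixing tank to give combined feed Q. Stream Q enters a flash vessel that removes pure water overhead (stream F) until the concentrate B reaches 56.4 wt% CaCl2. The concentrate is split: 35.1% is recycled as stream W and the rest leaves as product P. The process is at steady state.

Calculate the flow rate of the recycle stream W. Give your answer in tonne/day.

26.63 tonne/day

Overall CaCl2 balance (none leaves overhead): CaCl2 in fresh feed = CaCl2 in product, i.e. 356×0.078 = (1−0.351)·B·0.564.
B = 27.768/(0.564×0.649) = 75.861 tonne/day.
Recycle W = 0.351×75.861 = 26.627 tonne/day.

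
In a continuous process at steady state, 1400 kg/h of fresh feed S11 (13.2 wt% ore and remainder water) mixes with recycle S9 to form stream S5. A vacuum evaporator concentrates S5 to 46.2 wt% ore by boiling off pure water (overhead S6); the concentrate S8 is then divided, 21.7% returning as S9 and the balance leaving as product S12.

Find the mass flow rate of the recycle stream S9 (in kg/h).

110.9 kg/h

Overall ore balance (none leaves overhead): ore in fresh feed = ore in product, i.e. 1400×0.132 = (1−0.217)·S8·0.462.
S8 = 184.8/(0.462×0.783) = 510.86 kg/h.
Recycle S9 = 0.217×510.86 = 110.86 kg/h.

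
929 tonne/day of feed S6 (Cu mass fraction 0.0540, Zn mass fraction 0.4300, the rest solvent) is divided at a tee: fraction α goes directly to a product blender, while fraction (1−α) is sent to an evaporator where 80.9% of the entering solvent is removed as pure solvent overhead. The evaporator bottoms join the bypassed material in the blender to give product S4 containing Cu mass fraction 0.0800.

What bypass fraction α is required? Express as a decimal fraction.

0.221

All 929×0.054 = 50.166 tonne/day of Cu reaches S4, so S4 = 50.166/0.080 = 627.07 tonne/day and vapour = 301.93 tonne/day.
The evaporator receives (1−α)·929 of feed at 0.516 solvent and removes 0.809 of that solvent:
0.809×0.516×(1−α)×929 = 301.93
(1−α) = 301.93/387.81 = 0.7785;  α = 0.2215.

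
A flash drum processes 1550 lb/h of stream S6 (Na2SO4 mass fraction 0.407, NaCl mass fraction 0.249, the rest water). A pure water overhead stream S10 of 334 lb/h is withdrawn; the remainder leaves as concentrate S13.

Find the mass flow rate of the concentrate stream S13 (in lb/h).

1216 lb/h

Concentrate = 1550 − 334 = 1216 lb/h.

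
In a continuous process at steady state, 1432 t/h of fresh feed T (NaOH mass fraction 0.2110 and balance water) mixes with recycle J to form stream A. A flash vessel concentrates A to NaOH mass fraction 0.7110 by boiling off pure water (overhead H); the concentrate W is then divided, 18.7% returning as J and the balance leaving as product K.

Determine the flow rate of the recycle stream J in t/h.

97.75 t/h

Overall NaOH balance (none leaves overhead): NaOH in fresh feed = NaOH in product, i.e. 1432×0.211 = (1−0.187)·W·0.711.
W = 302.15/(0.711×0.813) = 522.72 t/h.
Recycle J = 0.187×522.72 = 97.748 t/h.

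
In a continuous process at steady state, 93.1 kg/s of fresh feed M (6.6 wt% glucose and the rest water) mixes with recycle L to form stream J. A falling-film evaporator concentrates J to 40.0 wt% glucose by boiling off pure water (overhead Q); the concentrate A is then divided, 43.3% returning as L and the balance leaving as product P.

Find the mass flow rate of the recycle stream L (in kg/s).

11.73 kg/s

Overall glucose balance (none leaves overhead): glucose in fresh feed = glucose in product, i.e. 93.1×0.066 = (1−0.433)·A·0.400.
A = 6.1446/(0.400×0.567) = 27.093 kg/s.
Recycle L = 0.433×27.093 = 11.731 kg/s.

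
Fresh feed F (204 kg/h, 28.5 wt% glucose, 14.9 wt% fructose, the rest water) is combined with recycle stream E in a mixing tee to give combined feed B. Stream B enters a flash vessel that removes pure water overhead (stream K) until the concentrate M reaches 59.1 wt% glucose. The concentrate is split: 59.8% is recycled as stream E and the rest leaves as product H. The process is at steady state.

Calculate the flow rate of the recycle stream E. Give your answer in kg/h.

Overall glucose balance (none leaves overhead): glucose in fresh feed = glucose in product, i.e. 204×0.285 = (1−0.598)·M·0.591.
M = 58.14/(0.591×0.402) = 244.72 kg/h.
Recycle E = 0.598×244.72 = 146.34 kg/h.

146.3 kg/h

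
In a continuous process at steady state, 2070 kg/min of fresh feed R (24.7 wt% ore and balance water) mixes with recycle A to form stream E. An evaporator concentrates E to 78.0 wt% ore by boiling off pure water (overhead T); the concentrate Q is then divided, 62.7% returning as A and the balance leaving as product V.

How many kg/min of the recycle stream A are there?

Overall ore balance (none leaves overhead): ore in fresh feed = ore in product, i.e. 2070×0.247 = (1−0.627)·Q·0.780.
Q = 511.29/(0.780×0.373) = 1757.4 kg/min.
Recycle A = 0.627×1757.4 = 1101.9 kg/min.

1102 kg/min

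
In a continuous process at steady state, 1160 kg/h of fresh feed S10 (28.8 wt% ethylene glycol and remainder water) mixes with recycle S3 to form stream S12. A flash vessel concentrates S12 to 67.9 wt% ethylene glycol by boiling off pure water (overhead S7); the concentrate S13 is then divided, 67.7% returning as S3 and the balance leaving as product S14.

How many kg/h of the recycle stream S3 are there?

Overall ethylene glycol balance (none leaves overhead): ethylene glycol in fresh feed = ethylene glycol in product, i.e. 1160×0.288 = (1−0.677)·S13·0.679.
S13 = 334.08/(0.679×0.323) = 1523.3 kg/h.
Recycle S3 = 0.677×1523.3 = 1031.3 kg/h.

1031 kg/h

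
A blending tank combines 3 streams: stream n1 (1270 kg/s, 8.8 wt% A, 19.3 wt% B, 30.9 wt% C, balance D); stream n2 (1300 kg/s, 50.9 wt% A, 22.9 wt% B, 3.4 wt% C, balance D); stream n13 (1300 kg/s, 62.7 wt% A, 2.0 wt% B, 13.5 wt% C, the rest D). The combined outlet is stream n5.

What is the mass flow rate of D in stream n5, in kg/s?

1100 kg/s

D out = D in = 1270×0.410 + 1300×0.228 + 1300×0.218 = 1100.5 kg/s.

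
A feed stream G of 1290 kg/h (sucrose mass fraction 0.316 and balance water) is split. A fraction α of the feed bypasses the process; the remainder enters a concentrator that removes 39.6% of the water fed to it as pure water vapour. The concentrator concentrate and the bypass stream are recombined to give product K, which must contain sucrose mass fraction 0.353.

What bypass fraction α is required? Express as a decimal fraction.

0.613

All 1290×0.316 = 407.64 kg/h of sucrose reaches K, so K = 407.64/0.353 = 1154.8 kg/h and vapour = 135.21 kg/h.
The evaporator receives (1−α)·1290 of feed at 0.684 water and removes 0.396 of that water:
0.396×0.684×(1−α)×1290 = 135.21
(1−α) = 135.21/349.41 = 0.3870;  α = 0.6130.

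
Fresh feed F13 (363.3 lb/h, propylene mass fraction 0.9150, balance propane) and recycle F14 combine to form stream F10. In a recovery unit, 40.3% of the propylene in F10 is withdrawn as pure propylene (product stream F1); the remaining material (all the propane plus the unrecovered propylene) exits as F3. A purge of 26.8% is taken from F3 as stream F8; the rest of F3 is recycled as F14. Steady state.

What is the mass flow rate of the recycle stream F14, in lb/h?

propane enters only via F13 and leaves only via the purge: 363.3×0.085 = 0.268×(propane in F3), and the recovery unit passes all propane, so propane in F10 = propane in F3 = 115.23 lb/h.
propylene in F10: m_A = 363.3×0.915 + (1−0.268)·(1−0.403)·m_A, so m_A = 332.42/0.5630 = 590.45 lb/h.
F3 = (1−0.403)×590.45 + 115.23 = 467.72 lb/h.
Recycle F14 = (1−0.268)×467.72 = 342.37 lb/h.

342.4 lb/h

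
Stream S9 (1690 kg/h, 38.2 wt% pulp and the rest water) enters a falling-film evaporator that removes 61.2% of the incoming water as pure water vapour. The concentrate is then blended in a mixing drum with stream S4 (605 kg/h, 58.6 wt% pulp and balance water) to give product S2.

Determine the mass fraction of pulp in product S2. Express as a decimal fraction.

0.604

Vapour removed = 0.612×0.618×1690 = 639.19 kg/h; concentrate = 1050.8 kg/h.
pulp reaching the mixer = 645.58 (from concentrate) + 605×0.586 = 1000.1 kg/h.
Product flow = 1050.8 + 605 = 1655.8 kg/h; pulp fraction = 0.604.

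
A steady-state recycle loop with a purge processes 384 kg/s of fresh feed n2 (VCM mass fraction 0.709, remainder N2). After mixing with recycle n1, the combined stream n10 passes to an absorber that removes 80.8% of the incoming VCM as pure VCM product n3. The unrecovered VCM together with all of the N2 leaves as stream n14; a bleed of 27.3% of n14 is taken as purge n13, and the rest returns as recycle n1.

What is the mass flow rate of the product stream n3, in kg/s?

VCM in n10: m_A = 384×0.709 + (1−0.273)·(1−0.808)·m_A, so m_A = 272.26/0.8604 = 316.42 kg/s.
Product n3 = 0.808×316.42 = 255.67 kg/s.

255.7 kg/s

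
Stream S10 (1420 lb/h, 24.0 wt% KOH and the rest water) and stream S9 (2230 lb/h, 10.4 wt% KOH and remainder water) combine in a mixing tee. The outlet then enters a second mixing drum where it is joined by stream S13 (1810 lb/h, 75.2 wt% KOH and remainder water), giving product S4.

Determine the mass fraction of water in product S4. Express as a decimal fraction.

Overall, product flow = 5460 lb/h.
water in = 1420×0.760 + 2230×0.896 + 1810×0.248 = 3526.2 lb/h.
water fraction in S4 = 0.6458.

0.6458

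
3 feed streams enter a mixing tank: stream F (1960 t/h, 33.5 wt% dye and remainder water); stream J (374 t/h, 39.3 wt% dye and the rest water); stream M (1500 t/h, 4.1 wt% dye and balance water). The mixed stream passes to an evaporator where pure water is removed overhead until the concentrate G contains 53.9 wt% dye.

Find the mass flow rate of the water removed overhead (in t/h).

dye entering = 1960×0.335 + 374×0.393 + 1500×0.041 = 865.08 t/h.
All dye reports to G, so G = 865.08/0.539 = 1605 t/h.
Total feed = 3834 t/h; overhead = 3834 − 1605 = 2229 t/h.

2229 t/h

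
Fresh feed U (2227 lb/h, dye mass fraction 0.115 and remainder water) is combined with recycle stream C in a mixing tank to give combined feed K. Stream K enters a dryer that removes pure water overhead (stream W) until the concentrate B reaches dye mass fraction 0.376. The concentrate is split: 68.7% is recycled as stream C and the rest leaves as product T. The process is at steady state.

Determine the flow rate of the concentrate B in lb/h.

Overall dye balance (none leaves overhead): dye in fresh feed = dye in product, i.e. 2227×0.115 = (1−0.687)·B·0.376.
B = 256.11/(0.376×0.313) = 2176.1 lb/h.

2176 lb/h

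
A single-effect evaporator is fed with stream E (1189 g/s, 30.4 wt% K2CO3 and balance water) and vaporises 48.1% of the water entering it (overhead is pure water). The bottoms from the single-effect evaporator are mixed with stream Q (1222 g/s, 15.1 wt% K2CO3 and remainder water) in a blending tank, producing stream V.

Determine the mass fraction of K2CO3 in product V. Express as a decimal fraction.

Vapour removed = 0.481×0.696×1189 = 398.05 g/s; concentrate = 790.95 g/s.
K2CO3 reaching the mixer = 361.46 (from concentrate) + 1222×0.151 = 545.98 g/s.
Product flow = 790.95 + 1222 = 2013 g/s; K2CO3 fraction = 0.271.

0.271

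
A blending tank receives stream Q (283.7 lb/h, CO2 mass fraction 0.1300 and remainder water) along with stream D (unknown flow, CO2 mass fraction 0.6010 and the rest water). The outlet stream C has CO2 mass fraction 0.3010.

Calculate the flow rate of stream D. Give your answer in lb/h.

161.7 lb/h

Let D be the unknown flow. Total out = 283.7 + D.
CO2 balance: 36.881 + 0.601·D = 0.301·(283.7 + D)
(0.601 − 0.301)·D = 0.301×283.7 − 36.881 = 48.513
D = 48.513 / 0.300 = 161.71 lb/h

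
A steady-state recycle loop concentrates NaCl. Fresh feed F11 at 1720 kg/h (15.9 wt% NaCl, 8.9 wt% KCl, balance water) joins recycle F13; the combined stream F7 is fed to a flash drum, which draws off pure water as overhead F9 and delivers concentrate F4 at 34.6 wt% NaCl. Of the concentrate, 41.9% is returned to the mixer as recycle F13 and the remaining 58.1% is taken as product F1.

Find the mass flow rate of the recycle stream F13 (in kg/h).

Overall NaCl balance (none leaves overhead): NaCl in fresh feed = NaCl in product, i.e. 1720×0.159 = (1−0.419)·F4·0.346.
F4 = 273.48/(0.346×0.581) = 1360.4 kg/h.
Recycle F13 = 0.419×1360.4 = 570.02 kg/h.

570 kg/h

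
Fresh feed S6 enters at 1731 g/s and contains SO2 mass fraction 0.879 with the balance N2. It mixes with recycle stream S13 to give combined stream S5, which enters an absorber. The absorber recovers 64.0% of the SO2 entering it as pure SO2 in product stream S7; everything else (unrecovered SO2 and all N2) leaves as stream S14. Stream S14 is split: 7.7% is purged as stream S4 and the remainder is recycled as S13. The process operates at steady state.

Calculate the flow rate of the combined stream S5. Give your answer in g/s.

4999 g/s

N2 enters only via S6 and leaves only via the purge: 1731×0.121 = 0.077×(N2 in S14), and the absorber passes all N2, so N2 in S5 = N2 in S14 = 2720.1 g/s.
SO2 in S5: m_A = 1731×0.879 + (1−0.077)·(1−0.640)·m_A, so m_A = 1521.5/0.6677 = 2278.7 g/s.
S5 = 2278.7 + 2720.1 = 4998.9 g/s.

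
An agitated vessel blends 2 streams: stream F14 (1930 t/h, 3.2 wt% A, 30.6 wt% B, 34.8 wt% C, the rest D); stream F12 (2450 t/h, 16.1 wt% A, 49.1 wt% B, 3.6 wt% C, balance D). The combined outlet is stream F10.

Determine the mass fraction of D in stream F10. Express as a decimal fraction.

0.313

Total flow out = 1930 + 2450 = 4380 t/h.
D in = 1930×0.314 + 2450×0.312 = 1370.4 t/h.
D mass fraction in F10 = 1370.4/4380 = 0.313.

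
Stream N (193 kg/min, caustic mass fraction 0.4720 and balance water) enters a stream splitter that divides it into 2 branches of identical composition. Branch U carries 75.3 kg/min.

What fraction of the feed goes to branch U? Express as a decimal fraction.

Fraction to U = 75.3/193 = 0.3902.

0.390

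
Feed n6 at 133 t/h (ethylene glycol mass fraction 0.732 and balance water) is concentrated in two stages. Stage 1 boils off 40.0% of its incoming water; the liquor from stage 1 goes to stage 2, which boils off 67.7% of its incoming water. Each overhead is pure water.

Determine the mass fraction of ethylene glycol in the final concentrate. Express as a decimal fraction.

water in feed = 133×0.268 = 35.644 t/h.
After stage 1: water left = (1−0.400)×35.644 = 21.386; stream total = 118.74 t/h.
After stage 2: water left = (1−0.677)×21.386 = 6.9078; final concentrate = 104.26 t/h.
ethylene glycol fraction = 97.356/104.26 = 0.934.

0.934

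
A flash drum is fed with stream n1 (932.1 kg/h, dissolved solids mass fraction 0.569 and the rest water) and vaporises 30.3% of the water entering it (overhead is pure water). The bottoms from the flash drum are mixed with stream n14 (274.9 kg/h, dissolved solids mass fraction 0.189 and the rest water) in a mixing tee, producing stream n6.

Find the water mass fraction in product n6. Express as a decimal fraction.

0.463

Vapour removed = 0.303×0.431×932.1 = 121.73 kg/h; concentrate = 810.37 kg/h.
water reaching the mixer = 280.01 (from concentrate) + 274.9×0.811 = 502.95 kg/h.
Product flow = 810.37 + 274.9 = 1085.3 kg/h; water fraction = 0.463.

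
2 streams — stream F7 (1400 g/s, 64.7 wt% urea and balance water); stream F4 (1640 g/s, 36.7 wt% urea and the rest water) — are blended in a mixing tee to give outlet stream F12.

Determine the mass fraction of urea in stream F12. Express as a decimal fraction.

0.496

Total flow out = 1400 + 1640 = 3040 g/s.
urea in = 1400×0.647 + 1640×0.367 = 1507.7 g/s.
urea mass fraction in F12 = 1507.7/3040 = 0.496.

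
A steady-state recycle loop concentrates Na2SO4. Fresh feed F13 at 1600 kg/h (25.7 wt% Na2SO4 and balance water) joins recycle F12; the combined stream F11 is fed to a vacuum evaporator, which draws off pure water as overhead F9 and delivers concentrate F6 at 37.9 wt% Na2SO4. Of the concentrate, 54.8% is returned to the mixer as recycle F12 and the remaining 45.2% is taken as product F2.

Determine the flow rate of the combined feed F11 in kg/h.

Overall Na2SO4 balance (none leaves overhead): Na2SO4 in fresh feed = Na2SO4 in product, i.e. 1600×0.257 = (1−0.548)·F6·0.379.
F6 = 411.2/(0.379×0.452) = 2400.4 kg/h.
Recycle F12 = 0.548×2400.4 = 1315.4 kg/h.
Combined feed F11 = 1600 + 1315.4 = 2915.4 kg/h.

2915 kg/h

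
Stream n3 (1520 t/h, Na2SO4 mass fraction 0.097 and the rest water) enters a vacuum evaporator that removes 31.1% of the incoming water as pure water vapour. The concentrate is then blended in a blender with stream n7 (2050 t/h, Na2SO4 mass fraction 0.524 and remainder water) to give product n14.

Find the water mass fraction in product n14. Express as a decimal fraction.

Vapour removed = 0.311×0.903×1520 = 426.87 t/h; concentrate = 1093.1 t/h.
water reaching the mixer = 945.69 (from concentrate) + 2050×0.476 = 1921.5 t/h.
Product flow = 1093.1 + 2050 = 3143.1 t/h; water fraction = 0.611.

0.611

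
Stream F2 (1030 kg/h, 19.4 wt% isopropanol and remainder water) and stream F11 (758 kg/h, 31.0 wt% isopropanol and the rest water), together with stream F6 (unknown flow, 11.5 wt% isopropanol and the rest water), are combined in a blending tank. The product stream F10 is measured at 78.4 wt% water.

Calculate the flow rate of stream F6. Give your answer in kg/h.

Let F6 be the unknown flow. Total out = 1788 + F6.
water balance: 1353.2 + 0.885·F6 = 0.784·(1788 + F6)
(0.885 − 0.784)·F6 = 0.784×1788 − 1353.2 = 48.592
F6 = 48.592 / 0.101 = 481.11 kg/h

481.1 kg/h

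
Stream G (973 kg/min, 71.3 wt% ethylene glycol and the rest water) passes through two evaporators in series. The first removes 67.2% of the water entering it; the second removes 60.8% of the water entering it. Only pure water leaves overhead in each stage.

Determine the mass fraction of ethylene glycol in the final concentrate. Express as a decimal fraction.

0.9508

water in feed = 973×0.287 = 279.25 kg/min.
After stage 1: water left = (1−0.672)×279.25 = 91.594; stream total = 785.34 kg/min.
After stage 2: water left = (1−0.608)×91.594 = 35.905; final concentrate = 729.65 kg/min.
ethylene glycol fraction = 693.75/729.65 = 0.9508.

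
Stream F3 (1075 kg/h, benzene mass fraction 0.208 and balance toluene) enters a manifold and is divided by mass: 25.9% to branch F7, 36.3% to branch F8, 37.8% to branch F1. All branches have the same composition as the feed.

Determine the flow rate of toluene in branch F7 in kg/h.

220.5 kg/h

Branch F7 total = 0.259×1075 = 278.43 kg/h.
toluene in F7 = 0.792×278.43 = 220.51 kg/h.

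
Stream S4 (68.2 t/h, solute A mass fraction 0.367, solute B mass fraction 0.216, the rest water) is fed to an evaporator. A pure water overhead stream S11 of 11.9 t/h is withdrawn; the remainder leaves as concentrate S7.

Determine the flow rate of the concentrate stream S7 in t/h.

56.3 t/h

Concentrate = 68.2 − 11.9 = 56.3 t/h.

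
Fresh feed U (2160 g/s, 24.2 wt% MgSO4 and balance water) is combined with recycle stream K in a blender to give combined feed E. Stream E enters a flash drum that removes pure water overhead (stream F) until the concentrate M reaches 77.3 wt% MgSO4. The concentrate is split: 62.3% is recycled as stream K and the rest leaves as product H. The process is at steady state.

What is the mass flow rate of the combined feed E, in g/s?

3277 g/s

Overall MgSO4 balance (none leaves overhead): MgSO4 in fresh feed = MgSO4 in product, i.e. 2160×0.242 = (1−0.623)·M·0.773.
M = 522.72/(0.773×0.377) = 1793.7 g/s.
Recycle K = 0.623×1793.7 = 1117.5 g/s.
Combined feed E = 2160 + 1117.5 = 3277.5 g/s.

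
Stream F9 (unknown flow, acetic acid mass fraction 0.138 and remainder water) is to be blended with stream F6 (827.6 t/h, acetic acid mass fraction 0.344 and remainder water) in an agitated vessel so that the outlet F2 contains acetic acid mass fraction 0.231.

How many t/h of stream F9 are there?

Let F9 be the unknown flow. Total out = 827.6 + F9.
acetic acid balance: 284.69 + 0.138·F9 = 0.231·(827.6 + F9)
(0.138 − 0.231)·F9 = 0.231×827.6 − 284.69 = -93.519
F9 = -93.519 / -0.093 = 1005.6 t/h

1006 t/h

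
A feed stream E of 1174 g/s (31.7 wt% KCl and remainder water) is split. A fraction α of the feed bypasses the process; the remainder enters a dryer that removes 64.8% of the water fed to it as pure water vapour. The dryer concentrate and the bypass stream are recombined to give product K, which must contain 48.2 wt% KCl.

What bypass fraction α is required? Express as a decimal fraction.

0.227

All 1174×0.317 = 372.16 g/s of KCl reaches K, so K = 372.16/0.482 = 772.11 g/s and vapour = 401.89 g/s.
The evaporator receives (1−α)·1174 of feed at 0.683 water and removes 0.648 of that water:
0.648×0.683×(1−α)×1174 = 401.89
(1−α) = 401.89/519.59 = 0.7735;  α = 0.2265.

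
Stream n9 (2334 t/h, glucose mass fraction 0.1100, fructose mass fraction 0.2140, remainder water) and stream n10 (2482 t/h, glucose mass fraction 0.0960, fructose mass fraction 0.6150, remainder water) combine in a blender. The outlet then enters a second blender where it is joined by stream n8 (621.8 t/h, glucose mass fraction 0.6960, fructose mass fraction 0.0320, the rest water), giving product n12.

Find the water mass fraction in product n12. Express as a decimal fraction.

0.4532

Overall, product flow = 5437.8 t/h.
water in = 2334×0.676 + 2482×0.289 + 621.8×0.272 = 2464.2 t/h.
water fraction in n12 = 0.4532.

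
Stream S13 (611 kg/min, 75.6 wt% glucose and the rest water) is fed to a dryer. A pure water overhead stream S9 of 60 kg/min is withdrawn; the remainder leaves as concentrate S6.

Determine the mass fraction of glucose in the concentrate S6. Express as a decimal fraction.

glucose is not removed: 611×0.756 = 461.92 kg/min of glucose enters S6.
Concentrate = 611 − 60 = 551 kg/min.
Mass fraction = 461.92/551 = 0.838.

0.838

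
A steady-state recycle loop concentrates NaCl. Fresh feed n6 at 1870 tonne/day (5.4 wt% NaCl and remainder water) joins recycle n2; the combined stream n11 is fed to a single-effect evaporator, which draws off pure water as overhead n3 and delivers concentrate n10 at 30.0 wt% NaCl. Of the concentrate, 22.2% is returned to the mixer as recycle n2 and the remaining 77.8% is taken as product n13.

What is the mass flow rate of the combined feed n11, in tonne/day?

Overall NaCl balance (none leaves overhead): NaCl in fresh feed = NaCl in product, i.e. 1870×0.054 = (1−0.222)·n10·0.300.
n10 = 100.98/(0.300×0.778) = 432.65 tonne/day.
Recycle n2 = 0.222×432.65 = 96.048 tonne/day.
Combined feed n11 = 1870 + 96.048 = 1966 tonne/day.

1966 tonne/day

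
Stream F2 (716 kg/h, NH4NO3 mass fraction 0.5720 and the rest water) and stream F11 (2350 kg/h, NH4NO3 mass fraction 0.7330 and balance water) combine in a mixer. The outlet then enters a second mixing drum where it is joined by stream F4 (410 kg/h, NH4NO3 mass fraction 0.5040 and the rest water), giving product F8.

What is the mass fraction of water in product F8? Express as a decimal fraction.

Overall, product flow = 3476 kg/h.
water in = 716×0.428 + 2350×0.267 + 410×0.496 = 1137.3 kg/h.
water fraction in F8 = 0.3272.

0.3272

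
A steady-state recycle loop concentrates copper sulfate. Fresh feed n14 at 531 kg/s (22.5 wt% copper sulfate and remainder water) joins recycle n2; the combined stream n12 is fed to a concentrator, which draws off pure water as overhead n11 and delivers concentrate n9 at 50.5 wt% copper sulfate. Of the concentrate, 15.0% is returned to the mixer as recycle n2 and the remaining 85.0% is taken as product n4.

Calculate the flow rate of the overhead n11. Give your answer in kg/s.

294.4 kg/s

Overall copper sulfate balance (none leaves overhead): copper sulfate in fresh feed = copper sulfate in product, i.e. 531×0.225 = (1−0.150)·n9·0.505.
n9 = 119.48/(0.505×0.850) = 278.33 kg/s.
Recycle n2 = 0.150×278.33 = 41.75 kg/s.
Combined feed n12 = 531 + 41.75 = 572.75 kg/s.
Overhead n11 = n12 − n9 = 572.75 − 278.33 = 294.42 kg/s.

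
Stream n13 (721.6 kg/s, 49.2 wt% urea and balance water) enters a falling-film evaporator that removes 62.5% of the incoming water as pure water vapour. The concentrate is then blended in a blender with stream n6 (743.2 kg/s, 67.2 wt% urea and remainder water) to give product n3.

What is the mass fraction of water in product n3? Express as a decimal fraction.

Vapour removed = 0.625×0.508×721.6 = 229.11 kg/s; concentrate = 492.49 kg/s.
water reaching the mixer = 137.46 (from concentrate) + 743.2×0.328 = 381.23 kg/s.
Product flow = 492.49 + 743.2 = 1235.7 kg/s; water fraction = 0.3085.

0.3085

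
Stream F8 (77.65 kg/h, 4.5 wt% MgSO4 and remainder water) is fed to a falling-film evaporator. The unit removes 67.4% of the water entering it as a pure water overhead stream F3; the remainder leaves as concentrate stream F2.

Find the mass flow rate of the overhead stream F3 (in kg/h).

water entering = 77.65×0.955 = 74.156 kg/h; overhead removed = 0.674×74.156 = 49.981 kg/h.

49.98 kg/h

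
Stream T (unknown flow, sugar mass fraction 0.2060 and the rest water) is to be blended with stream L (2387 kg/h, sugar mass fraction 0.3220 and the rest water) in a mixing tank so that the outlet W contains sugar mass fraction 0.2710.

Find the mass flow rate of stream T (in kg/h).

Let T be the unknown flow. Total out = 2387 + T.
sugar balance: 768.61 + 0.206·T = 0.271·(2387 + T)
(0.206 − 0.271)·T = 0.271×2387 − 768.61 = -121.74
T = -121.74 / -0.065 = 1872.9 kg/h

1873 kg/h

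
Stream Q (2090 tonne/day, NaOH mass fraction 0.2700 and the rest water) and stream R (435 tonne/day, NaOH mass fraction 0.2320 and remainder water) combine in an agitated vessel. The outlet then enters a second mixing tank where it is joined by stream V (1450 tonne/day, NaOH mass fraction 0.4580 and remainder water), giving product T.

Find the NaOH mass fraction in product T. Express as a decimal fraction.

Overall, product flow = 3975 tonne/day.
NaOH in = 2090×0.270 + 435×0.232 + 1450×0.458 = 1329.3 tonne/day.
NaOH fraction in T = 0.3344.

0.3344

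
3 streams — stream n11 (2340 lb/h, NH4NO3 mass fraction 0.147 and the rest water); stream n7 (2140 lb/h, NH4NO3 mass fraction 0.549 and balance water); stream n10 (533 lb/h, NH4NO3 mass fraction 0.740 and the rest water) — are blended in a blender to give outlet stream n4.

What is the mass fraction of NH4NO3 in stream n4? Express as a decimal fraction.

0.382

Total flow out = 2340 + 2140 + 533 = 5013 lb/h.
NH4NO3 in = 2340×0.147 + 2140×0.549 + 533×0.740 = 1913.3 lb/h.
NH4NO3 mass fraction in n4 = 1913.3/5013 = 0.382.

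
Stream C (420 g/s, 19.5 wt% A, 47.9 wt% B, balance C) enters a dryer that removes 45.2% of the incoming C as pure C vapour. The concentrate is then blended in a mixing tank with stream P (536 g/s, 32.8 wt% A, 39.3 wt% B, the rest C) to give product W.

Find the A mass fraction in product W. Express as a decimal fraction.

Vapour removed = 0.452×0.326×420 = 61.888 g/s; concentrate = 358.11 g/s.
A reaching the mixer = 81.9 (from concentrate) + 536×0.328 = 257.71 g/s.
Product flow = 358.11 + 536 = 894.11 g/s; A fraction = 0.288.

0.288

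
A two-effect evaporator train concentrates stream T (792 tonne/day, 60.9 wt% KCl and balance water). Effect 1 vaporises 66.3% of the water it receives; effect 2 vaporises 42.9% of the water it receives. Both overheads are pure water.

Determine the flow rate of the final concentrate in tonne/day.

541.9 tonne/day

water in feed = 792×0.391 = 309.67 tonne/day.
After stage 1: water left = (1−0.663)×309.67 = 104.36; stream total = 586.69 tonne/day.
After stage 2: water left = (1−0.429)×104.36 = 59.589; final concentrate = 541.92 tonne/day.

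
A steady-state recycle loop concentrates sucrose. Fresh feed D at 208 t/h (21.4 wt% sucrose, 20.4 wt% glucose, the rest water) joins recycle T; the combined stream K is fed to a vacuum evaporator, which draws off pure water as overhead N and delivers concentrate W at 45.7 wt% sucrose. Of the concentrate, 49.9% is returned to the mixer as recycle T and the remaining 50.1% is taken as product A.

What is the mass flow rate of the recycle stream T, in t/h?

Overall sucrose balance (none leaves overhead): sucrose in fresh feed = sucrose in product, i.e. 208×0.214 = (1−0.499)·W·0.457.
W = 44.512/(0.457×0.501) = 194.41 t/h.
Recycle T = 0.499×194.41 = 97.012 t/h.

97.01 t/h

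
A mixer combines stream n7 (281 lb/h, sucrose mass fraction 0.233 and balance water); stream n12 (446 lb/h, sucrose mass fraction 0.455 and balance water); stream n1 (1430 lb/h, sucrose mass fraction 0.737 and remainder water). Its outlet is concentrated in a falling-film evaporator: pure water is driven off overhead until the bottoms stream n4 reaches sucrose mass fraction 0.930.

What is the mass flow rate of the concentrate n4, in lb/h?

1422 lb/h

sucrose entering = 281×0.233 + 446×0.455 + 1430×0.737 = 1322.3 lb/h.
All sucrose reports to n4, so n4 = 1322.3/0.930 = 1421.8 lb/h.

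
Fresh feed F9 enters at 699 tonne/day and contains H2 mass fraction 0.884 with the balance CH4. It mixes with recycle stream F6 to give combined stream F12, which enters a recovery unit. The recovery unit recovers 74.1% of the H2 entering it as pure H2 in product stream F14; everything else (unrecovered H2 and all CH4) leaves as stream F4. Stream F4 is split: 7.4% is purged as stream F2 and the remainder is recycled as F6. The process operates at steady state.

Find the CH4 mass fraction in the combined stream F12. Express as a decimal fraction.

CH4 enters only via F9 and leaves only via the purge: 699×0.116 = 0.074×(CH4 in F4), and the recovery unit passes all CH4, so CH4 in F12 = CH4 in F4 = 1095.7 tonne/day.
H2 in F12: m_A = 699×0.884 + (1−0.074)·(1−0.741)·m_A, so m_A = 617.92/0.7602 = 812.87 tonne/day.
F12 = 812.87 + 1095.7 = 1908.6 tonne/day.
CH4 fraction in F12 = 1095.7/1908.6 = 0.574.

0.574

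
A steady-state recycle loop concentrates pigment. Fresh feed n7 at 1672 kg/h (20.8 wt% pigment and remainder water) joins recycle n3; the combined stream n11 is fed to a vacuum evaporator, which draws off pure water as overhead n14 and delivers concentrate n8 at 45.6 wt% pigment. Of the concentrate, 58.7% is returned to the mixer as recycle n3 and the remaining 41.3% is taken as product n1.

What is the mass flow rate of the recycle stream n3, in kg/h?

1084 kg/h

Overall pigment balance (none leaves overhead): pigment in fresh feed = pigment in product, i.e. 1672×0.208 = (1−0.587)·n8·0.456.
n8 = 347.78/(0.456×0.413) = 1846.7 kg/h.
Recycle n3 = 0.587×1846.7 = 1084 kg/h.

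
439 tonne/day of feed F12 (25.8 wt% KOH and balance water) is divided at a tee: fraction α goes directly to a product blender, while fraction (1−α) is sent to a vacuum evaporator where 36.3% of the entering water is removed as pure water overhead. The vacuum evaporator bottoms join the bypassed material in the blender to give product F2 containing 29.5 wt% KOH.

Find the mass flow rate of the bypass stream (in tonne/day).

All 439×0.258 = 113.26 tonne/day of KOH reaches F2, so F2 = 113.26/0.295 = 383.94 tonne/day and vapour = 55.061 tonne/day.
The evaporator receives (1−α)·439 of feed at 0.742 water and removes 0.363 of that water:
0.363×0.742×(1−α)×439 = 55.061
(1−α) = 55.061/118.24 = 0.4657;  α = 0.5343.
Bypass flow = 0.5343×439 = 234.58 tonne/day.

234.6 tonne/day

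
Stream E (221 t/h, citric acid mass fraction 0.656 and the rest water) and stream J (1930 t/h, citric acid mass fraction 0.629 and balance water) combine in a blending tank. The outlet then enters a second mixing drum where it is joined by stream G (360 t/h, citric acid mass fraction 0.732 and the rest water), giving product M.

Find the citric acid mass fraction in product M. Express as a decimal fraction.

0.646

Overall, product flow = 2511 t/h.
citric acid in = 221×0.656 + 1930×0.629 + 360×0.732 = 1622.5 t/h.
citric acid fraction in M = 0.646.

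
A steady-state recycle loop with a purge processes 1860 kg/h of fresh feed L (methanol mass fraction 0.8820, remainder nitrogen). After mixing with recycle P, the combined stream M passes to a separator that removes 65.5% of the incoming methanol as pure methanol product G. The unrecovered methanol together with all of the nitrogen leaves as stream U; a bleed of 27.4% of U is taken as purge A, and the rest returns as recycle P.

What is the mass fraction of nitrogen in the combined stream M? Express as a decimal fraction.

0.2679

nitrogen enters only via L and leaves only via the purge: 1860×0.118 = 0.274×(nitrogen in U), and the separator passes all nitrogen, so nitrogen in M = nitrogen in U = 801.02 kg/h.
methanol in M: m_A = 1860×0.882 + (1−0.274)·(1−0.655)·m_A, so m_A = 1640.5/0.7495 = 2188.7 kg/h.
M = 2188.7 + 801.02 = 2989.8 kg/h.
nitrogen fraction in M = 801.02/2989.8 = 0.2679.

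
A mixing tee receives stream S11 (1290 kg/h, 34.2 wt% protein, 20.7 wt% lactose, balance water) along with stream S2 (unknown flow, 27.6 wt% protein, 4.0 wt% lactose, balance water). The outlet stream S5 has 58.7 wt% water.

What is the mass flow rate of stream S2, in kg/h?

1809 kg/h

Let S2 be the unknown flow. Total out = 1290 + S2.
water balance: 581.79 + 0.684·S2 = 0.587·(1290 + S2)
(0.684 − 0.587)·S2 = 0.587×1290 − 581.79 = 175.44
S2 = 175.44 / 0.097 = 1808.7 kg/h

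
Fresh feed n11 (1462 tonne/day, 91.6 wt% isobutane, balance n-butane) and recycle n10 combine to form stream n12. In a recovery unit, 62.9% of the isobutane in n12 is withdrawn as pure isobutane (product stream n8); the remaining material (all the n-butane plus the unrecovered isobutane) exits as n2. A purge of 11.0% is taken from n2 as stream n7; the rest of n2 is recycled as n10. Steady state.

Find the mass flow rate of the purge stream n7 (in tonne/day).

204.4 tonne/day

n-butane enters only via n11 and leaves only via the purge: 1462×0.084 = 0.110×(n-butane in n2), and the recovery unit passes all n-butane, so n-butane in n12 = n-butane in n2 = 1116.4 tonne/day.
isobutane in n12: m_A = 1462×0.916 + (1−0.110)·(1−0.629)·m_A, so m_A = 1339.2/0.6698 = 1999.4 tonne/day.
n2 = (1−0.629)×1999.4 + 1116.4 = 1858.2 tonne/day.
Purge n7 = 0.110×1858.2 = 204.4 tonne/day.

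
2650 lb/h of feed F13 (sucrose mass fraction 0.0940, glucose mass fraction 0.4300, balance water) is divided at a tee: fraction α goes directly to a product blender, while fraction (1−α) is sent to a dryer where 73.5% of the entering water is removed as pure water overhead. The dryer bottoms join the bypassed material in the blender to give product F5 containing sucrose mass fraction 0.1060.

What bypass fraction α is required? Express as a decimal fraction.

0.676

All 2650×0.094 = 249.1 lb/h of sucrose reaches F5, so F5 = 249.1/0.106 = 2350 lb/h and vapour = 300 lb/h.
The evaporator receives (1−α)·2650 of feed at 0.476 water and removes 0.735 of that water:
0.735×0.476×(1−α)×2650 = 300
(1−α) = 300/927.13 = 0.3236;  α = 0.6764.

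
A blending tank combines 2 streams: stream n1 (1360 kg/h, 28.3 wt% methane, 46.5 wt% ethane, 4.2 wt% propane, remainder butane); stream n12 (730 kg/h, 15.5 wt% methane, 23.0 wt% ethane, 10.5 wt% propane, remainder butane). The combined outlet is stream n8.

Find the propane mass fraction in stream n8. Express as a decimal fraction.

Total flow out = 1360 + 730 = 2090 kg/h.
propane in = 1360×0.042 + 730×0.105 = 133.77 kg/h.
propane mass fraction in n8 = 133.77/2090 = 0.064.

0.064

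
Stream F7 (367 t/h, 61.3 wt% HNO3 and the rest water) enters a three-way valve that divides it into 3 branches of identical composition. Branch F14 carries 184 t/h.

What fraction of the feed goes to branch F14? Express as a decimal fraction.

Fraction to F14 = 184/367 = 0.5014.

0.501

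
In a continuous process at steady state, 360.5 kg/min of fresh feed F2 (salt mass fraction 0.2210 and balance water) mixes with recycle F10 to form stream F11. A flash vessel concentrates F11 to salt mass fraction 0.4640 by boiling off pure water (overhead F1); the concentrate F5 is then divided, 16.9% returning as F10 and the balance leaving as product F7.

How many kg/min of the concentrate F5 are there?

Overall salt balance (none leaves overhead): salt in fresh feed = salt in product, i.e. 360.5×0.221 = (1−0.169)·F5·0.464.
F5 = 79.671/(0.464×0.831) = 206.62 kg/min.

206.6 kg/min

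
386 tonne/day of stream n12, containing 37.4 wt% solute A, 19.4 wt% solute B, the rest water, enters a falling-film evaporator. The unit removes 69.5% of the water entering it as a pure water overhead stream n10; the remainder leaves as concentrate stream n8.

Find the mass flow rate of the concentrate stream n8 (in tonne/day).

water entering = 386×0.432 = 166.75 tonne/day; overhead removed = 0.695×166.75 = 115.89 tonne/day.
Concentrate = 386 − 115.89 = 270.11 tonne/day.

270.1 tonne/day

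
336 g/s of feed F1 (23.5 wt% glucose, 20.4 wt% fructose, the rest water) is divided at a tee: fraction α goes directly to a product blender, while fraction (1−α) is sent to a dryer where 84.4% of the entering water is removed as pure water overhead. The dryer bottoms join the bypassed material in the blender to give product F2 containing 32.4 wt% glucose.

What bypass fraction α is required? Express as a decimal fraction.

0.420

All 336×0.235 = 78.96 g/s of glucose reaches F2, so F2 = 78.96/0.324 = 243.7 g/s and vapour = 92.296 g/s.
The evaporator receives (1−α)·336 of feed at 0.561 water and removes 0.844 of that water:
0.844×0.561×(1−α)×336 = 92.296
(1−α) = 92.296/159.09 = 0.5801;  α = 0.4199.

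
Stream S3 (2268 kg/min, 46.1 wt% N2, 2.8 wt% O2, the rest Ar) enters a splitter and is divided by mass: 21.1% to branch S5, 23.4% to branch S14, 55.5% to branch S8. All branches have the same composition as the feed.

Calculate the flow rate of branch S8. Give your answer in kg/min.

Branch S8 flow = 0.555×2268 = 1258.7 kg/min.

1259 kg/min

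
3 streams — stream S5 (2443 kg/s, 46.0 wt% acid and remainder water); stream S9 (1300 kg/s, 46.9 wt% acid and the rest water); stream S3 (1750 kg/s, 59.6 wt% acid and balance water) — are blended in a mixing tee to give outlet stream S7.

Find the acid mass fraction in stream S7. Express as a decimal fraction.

Total flow out = 2443 + 1300 + 1750 = 5493 kg/s.
acid in = 2443×0.460 + 1300×0.469 + 1750×0.596 = 2776.5 kg/s.
acid mass fraction in S7 = 2776.5/5493 = 0.505.

0.505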